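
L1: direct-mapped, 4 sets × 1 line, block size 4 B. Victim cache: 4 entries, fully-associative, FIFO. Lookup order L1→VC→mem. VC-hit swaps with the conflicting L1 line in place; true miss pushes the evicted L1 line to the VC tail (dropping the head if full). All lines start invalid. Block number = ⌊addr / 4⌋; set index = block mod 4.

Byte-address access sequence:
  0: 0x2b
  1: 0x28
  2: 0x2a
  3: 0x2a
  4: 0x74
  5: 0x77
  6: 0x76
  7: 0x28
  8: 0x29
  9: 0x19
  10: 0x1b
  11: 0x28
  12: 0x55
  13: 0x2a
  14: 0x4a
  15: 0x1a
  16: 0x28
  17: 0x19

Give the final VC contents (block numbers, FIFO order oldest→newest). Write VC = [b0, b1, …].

VC = [18, 29, 10]

  [0] addr=0x2b blk=10 s=2: MISS | VC []
  [1] addr=0x28 blk=10 s=2: L1-HIT | VC []
  [2] addr=0x2a blk=10 s=2: L1-HIT | VC []
  [3] addr=0x2a blk=10 s=2: L1-HIT | VC []
  [4] addr=0x74 blk=29 s=1: MISS | VC []
  [5] addr=0x77 blk=29 s=1: L1-HIT | VC []
  [6] addr=0x76 blk=29 s=1: L1-HIT | VC []
  [7] addr=0x28 blk=10 s=2: L1-HIT | VC []
  [8] addr=0x29 blk=10 s=2: L1-HIT | VC []
  [9] addr=0x19 blk=6 s=2: MISS | VC [10]
  [10] addr=0x1b blk=6 s=2: L1-HIT | VC [10]
  [11] addr=0x28 blk=10 s=2: VC-HIT | VC [6]
  [12] addr=0x55 blk=21 s=1: MISS | VC [6, 29]
  [13] addr=0x2a blk=10 s=2: L1-HIT | VC [6, 29]
  [14] addr=0x4a blk=18 s=2: MISS | VC [6, 29, 10]
  [15] addr=0x1a blk=6 s=2: VC-HIT | VC [18, 29, 10]
  [16] addr=0x28 blk=10 s=2: VC-HIT | VC [18, 29, 6]
  [17] addr=0x19 blk=6 s=2: VC-HIT | VC [18, 29, 10]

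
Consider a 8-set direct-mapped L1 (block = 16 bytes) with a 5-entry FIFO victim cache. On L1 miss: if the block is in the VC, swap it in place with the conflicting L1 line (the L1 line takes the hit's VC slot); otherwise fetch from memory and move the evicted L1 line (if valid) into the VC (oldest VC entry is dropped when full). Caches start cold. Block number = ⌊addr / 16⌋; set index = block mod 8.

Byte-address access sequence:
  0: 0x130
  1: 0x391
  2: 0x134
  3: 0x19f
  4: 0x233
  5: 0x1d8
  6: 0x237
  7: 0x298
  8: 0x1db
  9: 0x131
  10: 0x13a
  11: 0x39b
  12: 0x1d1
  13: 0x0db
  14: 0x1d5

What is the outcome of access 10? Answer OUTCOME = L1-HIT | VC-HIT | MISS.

0: 0x130 (blk 19, set 3) → MISS  vc=[]
1: 0x391 (blk 57, set 1) → MISS  vc=[]
2: 0x134 (blk 19, set 3) → L1-HIT  vc=[]
3: 0x19f (blk 25, set 1) → MISS  vc=[57]
4: 0x233 (blk 35, set 3) → MISS  vc=[57, 19]
5: 0x1d8 (blk 29, set 5) → MISS  vc=[57, 19]
6: 0x237 (blk 35, set 3) → L1-HIT  vc=[57, 19]
7: 0x298 (blk 41, set 1) → MISS  vc=[57, 19, 25]
8: 0x1db (blk 29, set 5) → L1-HIT  vc=[57, 19, 25]
9: 0x131 (blk 19, set 3) → VC-HIT  vc=[57, 35, 25]
10: 0x13a (blk 19, set 3) → L1-HIT  vc=[57, 35, 25]
11: 0x39b (blk 57, set 1) → VC-HIT  vc=[41, 35, 25]
12: 0x1d1 (blk 29, set 5) → L1-HIT  vc=[41, 35, 25]
13: 0xdb (blk 13, set 5) → MISS  vc=[41, 35, 25, 29]
14: 0x1d5 (blk 29, set 5) → VC-HIT  vc=[41, 35, 25, 13]

OUTCOME = L1-HIT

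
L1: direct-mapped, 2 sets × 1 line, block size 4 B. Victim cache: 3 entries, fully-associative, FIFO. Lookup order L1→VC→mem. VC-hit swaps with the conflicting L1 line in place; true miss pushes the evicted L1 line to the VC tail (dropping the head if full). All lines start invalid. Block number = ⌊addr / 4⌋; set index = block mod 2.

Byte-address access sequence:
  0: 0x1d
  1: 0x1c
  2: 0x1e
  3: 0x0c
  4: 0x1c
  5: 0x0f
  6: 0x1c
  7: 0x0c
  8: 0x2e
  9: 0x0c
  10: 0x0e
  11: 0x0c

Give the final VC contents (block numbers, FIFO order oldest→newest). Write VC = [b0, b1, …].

#0 0x1d→b7/s1 MISS; vc=[]
#1 0x1c→b7/s1 L1-HIT; vc=[]
#2 0x1e→b7/s1 L1-HIT; vc=[]
#3 0xc→b3/s1 MISS; vc=[7]
#4 0x1c→b7/s1 VC-HIT; vc=[3]
#5 0xf→b3/s1 VC-HIT; vc=[7]
#6 0x1c→b7/s1 VC-HIT; vc=[3]
#7 0xc→b3/s1 VC-HIT; vc=[7]
#8 0x2e→b11/s1 MISS; vc=[7,3]
#9 0xc→b3/s1 VC-HIT; vc=[7,11]
#10 0xe→b3/s1 L1-HIT; vc=[7,11]
#11 0xc→b3/s1 L1-HIT; vc=[7,11]

VC = [7, 11]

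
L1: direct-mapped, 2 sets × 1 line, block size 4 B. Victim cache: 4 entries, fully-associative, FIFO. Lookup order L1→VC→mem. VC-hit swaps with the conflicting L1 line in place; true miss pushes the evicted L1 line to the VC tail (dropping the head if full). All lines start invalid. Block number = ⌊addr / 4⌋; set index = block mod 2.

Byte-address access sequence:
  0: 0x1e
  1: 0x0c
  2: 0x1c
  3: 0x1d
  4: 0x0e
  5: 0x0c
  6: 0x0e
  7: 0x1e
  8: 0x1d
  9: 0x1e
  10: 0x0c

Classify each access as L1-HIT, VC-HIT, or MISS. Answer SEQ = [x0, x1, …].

  [0] addr=0x1e blk=7 s=1: MISS | VC []
  [1] addr=0xc blk=3 s=1: MISS | VC [7]
  [2] addr=0x1c blk=7 s=1: VC-HIT | VC [3]
  [3] addr=0x1d blk=7 s=1: L1-HIT | VC [3]
  [4] addr=0xe blk=3 s=1: VC-HIT | VC [7]
  [5] addr=0xc blk=3 s=1: L1-HIT | VC [7]
  [6] addr=0xe blk=3 s=1: L1-HIT | VC [7]
  [7] addr=0x1e blk=7 s=1: VC-HIT | VC [3]
  [8] addr=0x1d blk=7 s=1: L1-HIT | VC [3]
  [9] addr=0x1e blk=7 s=1: L1-HIT | VC [3]
  [10] addr=0xc blk=3 s=1: VC-HIT | VC [7]

SEQ = [MISS, MISS, VC-HIT, L1-HIT, VC-HIT, L1-HIT, L1-HIT, VC-HIT, L1-HIT, L1-HIT, VC-HIT]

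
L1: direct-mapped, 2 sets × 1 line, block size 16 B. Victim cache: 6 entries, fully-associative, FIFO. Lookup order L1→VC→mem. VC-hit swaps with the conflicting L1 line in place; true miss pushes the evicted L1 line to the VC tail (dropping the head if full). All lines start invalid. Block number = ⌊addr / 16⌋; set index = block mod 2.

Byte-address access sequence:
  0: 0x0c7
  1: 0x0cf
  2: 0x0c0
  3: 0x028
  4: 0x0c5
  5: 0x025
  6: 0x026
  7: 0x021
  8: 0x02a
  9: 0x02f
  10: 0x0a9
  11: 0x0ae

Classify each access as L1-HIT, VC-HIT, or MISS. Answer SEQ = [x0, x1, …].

SEQ = [MISS, L1-HIT, L1-HIT, MISS, VC-HIT, VC-HIT, L1-HIT, L1-HIT, L1-HIT, L1-HIT, MISS, L1-HIT]

#0 0xc7→b12/s0 MISS; vc=[]
#1 0xcf→b12/s0 L1-HIT; vc=[]
#2 0xc0→b12/s0 L1-HIT; vc=[]
#3 0x28→b2/s0 MISS; vc=[12]
#4 0xc5→b12/s0 VC-HIT; vc=[2]
#5 0x25→b2/s0 VC-HIT; vc=[12]
#6 0x26→b2/s0 L1-HIT; vc=[12]
#7 0x21→b2/s0 L1-HIT; vc=[12]
#8 0x2a→b2/s0 L1-HIT; vc=[12]
#9 0x2f→b2/s0 L1-HIT; vc=[12]
#10 0xa9→b10/s0 MISS; vc=[12,2]
#11 0xae→b10/s0 L1-HIT; vc=[12,2]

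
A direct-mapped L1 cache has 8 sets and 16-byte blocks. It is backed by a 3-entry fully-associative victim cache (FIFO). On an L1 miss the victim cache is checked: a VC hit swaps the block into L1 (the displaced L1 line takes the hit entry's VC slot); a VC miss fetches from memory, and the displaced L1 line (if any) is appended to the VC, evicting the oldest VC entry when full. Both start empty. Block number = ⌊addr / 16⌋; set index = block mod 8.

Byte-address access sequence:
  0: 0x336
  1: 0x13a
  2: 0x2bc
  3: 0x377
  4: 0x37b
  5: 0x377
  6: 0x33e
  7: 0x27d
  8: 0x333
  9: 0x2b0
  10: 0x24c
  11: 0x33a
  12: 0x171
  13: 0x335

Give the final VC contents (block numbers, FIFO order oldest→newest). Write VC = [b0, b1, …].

VC = [19, 55, 39]

#0 0x336→b51/s3 MISS; vc=[]
#1 0x13a→b19/s3 MISS; vc=[51]
#2 0x2bc→b43/s3 MISS; vc=[51,19]
#3 0x377→b55/s7 MISS; vc=[51,19]
#4 0x37b→b55/s7 L1-HIT; vc=[51,19]
#5 0x377→b55/s7 L1-HIT; vc=[51,19]
#6 0x33e→b51/s3 VC-HIT; vc=[43,19]
#7 0x27d→b39/s7 MISS; vc=[43,19,55]
#8 0x333→b51/s3 L1-HIT; vc=[43,19,55]
#9 0x2b0→b43/s3 VC-HIT; vc=[51,19,55]
#10 0x24c→b36/s4 MISS; vc=[51,19,55]
#11 0x33a→b51/s3 VC-HIT; vc=[43,19,55]
#12 0x171→b23/s7 MISS; vc=[19,55,39]
#13 0x335→b51/s3 L1-HIT; vc=[19,55,39]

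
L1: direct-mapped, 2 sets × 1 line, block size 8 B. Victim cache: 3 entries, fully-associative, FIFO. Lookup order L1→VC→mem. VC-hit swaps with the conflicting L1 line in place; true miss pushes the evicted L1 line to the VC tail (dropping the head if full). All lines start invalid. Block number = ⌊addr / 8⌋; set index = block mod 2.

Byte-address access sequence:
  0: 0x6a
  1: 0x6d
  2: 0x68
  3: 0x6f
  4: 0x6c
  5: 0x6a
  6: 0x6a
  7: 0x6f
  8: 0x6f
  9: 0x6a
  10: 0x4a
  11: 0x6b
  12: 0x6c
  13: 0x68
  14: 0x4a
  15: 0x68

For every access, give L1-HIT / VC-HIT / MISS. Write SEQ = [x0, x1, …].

  [0] addr=0x6a blk=13 s=1: MISS | VC []
  [1] addr=0x6d blk=13 s=1: L1-HIT | VC []
  [2] addr=0x68 blk=13 s=1: L1-HIT | VC []
  [3] addr=0x6f blk=13 s=1: L1-HIT | VC []
  [4] addr=0x6c blk=13 s=1: L1-HIT | VC []
  [5] addr=0x6a blk=13 s=1: L1-HIT | VC []
  [6] addr=0x6a blk=13 s=1: L1-HIT | VC []
  [7] addr=0x6f blk=13 s=1: L1-HIT | VC []
  [8] addr=0x6f blk=13 s=1: L1-HIT | VC []
  [9] addr=0x6a blk=13 s=1: L1-HIT | VC []
  [10] addr=0x4a blk=9 s=1: MISS | VC [13]
  [11] addr=0x6b blk=13 s=1: VC-HIT | VC [9]
  [12] addr=0x6c blk=13 s=1: L1-HIT | VC [9]
  [13] addr=0x68 blk=13 s=1: L1-HIT | VC [9]
  [14] addr=0x4a blk=9 s=1: VC-HIT | VC [13]
  [15] addr=0x68 blk=13 s=1: VC-HIT | VC [9]

SEQ = [MISS, L1-HIT, L1-HIT, L1-HIT, L1-HIT, L1-HIT, L1-HIT, L1-HIT, L1-HIT, L1-HIT, MISS, VC-HIT, L1-HIT, L1-HIT, VC-HIT, VC-HIT]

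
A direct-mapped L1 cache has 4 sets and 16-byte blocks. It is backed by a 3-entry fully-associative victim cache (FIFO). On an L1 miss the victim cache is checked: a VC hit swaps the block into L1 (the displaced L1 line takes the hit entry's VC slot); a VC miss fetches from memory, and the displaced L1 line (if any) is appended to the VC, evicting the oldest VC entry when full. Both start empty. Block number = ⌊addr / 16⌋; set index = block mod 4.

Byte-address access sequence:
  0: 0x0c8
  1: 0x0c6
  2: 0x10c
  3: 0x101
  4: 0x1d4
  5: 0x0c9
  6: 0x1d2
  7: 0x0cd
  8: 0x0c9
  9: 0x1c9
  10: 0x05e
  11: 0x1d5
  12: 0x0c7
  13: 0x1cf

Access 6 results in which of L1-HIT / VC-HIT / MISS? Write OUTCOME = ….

#0 0xc8→b12/s0 MISS; vc=[]
#1 0xc6→b12/s0 L1-HIT; vc=[]
#2 0x10c→b16/s0 MISS; vc=[12]
#3 0x101→b16/s0 L1-HIT; vc=[12]
#4 0x1d4→b29/s1 MISS; vc=[12]
#5 0xc9→b12/s0 VC-HIT; vc=[16]
#6 0x1d2→b29/s1 L1-HIT; vc=[16]
#7 0xcd→b12/s0 L1-HIT; vc=[16]
#8 0xc9→b12/s0 L1-HIT; vc=[16]
#9 0x1c9→b28/s0 MISS; vc=[16,12]
#10 0x5e→b5/s1 MISS; vc=[16,12,29]
#11 0x1d5→b29/s1 VC-HIT; vc=[16,12,5]
#12 0xc7→b12/s0 VC-HIT; vc=[16,28,5]
#13 0x1cf→b28/s0 VC-HIT; vc=[16,12,5]

OUTCOME = L1-HIT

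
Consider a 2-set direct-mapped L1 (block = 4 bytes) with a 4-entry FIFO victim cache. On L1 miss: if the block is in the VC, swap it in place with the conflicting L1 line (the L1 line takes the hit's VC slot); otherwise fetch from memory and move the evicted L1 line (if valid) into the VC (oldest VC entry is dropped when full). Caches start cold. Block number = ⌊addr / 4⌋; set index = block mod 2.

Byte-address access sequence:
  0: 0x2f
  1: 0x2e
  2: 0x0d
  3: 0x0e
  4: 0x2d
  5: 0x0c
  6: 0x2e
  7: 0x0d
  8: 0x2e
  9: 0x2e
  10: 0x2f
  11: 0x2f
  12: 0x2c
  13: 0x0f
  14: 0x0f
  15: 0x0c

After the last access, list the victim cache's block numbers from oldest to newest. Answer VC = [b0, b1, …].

VC = [11]

  [0] addr=0x2f blk=11 s=1: MISS | VC []
  [1] addr=0x2e blk=11 s=1: L1-HIT | VC []
  [2] addr=0xd blk=3 s=1: MISS | VC [11]
  [3] addr=0xe blk=3 s=1: L1-HIT | VC [11]
  [4] addr=0x2d blk=11 s=1: VC-HIT | VC [3]
  [5] addr=0xc blk=3 s=1: VC-HIT | VC [11]
  [6] addr=0x2e blk=11 s=1: VC-HIT | VC [3]
  [7] addr=0xd blk=3 s=1: VC-HIT | VC [11]
  [8] addr=0x2e blk=11 s=1: VC-HIT | VC [3]
  [9] addr=0x2e blk=11 s=1: L1-HIT | VC [3]
  [10] addr=0x2f blk=11 s=1: L1-HIT | VC [3]
  [11] addr=0x2f blk=11 s=1: L1-HIT | VC [3]
  [12] addr=0x2c blk=11 s=1: L1-HIT | VC [3]
  [13] addr=0xf blk=3 s=1: VC-HIT | VC [11]
  [14] addr=0xf blk=3 s=1: L1-HIT | VC [11]
  [15] addr=0xc blk=3 s=1: L1-HIT | VC [11]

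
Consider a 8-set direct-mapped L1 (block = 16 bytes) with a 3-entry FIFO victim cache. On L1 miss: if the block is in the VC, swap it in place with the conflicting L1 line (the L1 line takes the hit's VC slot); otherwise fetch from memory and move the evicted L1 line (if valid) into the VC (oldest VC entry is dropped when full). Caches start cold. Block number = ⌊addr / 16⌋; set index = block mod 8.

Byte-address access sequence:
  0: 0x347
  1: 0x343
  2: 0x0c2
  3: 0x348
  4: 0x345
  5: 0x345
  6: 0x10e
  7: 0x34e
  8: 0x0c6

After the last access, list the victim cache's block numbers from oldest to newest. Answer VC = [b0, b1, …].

VC = [52]

  [0] addr=0x347 blk=52 s=4: MISS | VC []
  [1] addr=0x343 blk=52 s=4: L1-HIT | VC []
  [2] addr=0xc2 blk=12 s=4: MISS | VC [52]
  [3] addr=0x348 blk=52 s=4: VC-HIT | VC [12]
  [4] addr=0x345 blk=52 s=4: L1-HIT | VC [12]
  [5] addr=0x345 blk=52 s=4: L1-HIT | VC [12]
  [6] addr=0x10e blk=16 s=0: MISS | VC [12]
  [7] addr=0x34e blk=52 s=4: L1-HIT | VC [12]
  [8] addr=0xc6 blk=12 s=4: VC-HIT | VC [52]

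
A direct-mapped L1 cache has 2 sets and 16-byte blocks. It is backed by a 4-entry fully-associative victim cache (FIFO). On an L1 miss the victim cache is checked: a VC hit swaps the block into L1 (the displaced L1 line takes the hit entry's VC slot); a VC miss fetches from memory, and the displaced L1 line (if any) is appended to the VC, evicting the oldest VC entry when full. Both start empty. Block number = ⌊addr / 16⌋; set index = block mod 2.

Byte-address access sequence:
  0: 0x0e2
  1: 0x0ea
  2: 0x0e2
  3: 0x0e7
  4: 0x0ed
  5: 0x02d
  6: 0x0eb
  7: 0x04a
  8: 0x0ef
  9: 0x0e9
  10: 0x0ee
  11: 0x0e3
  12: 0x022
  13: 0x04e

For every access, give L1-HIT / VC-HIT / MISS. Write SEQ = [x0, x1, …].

SEQ = [MISS, L1-HIT, L1-HIT, L1-HIT, L1-HIT, MISS, VC-HIT, MISS, VC-HIT, L1-HIT, L1-HIT, L1-HIT, VC-HIT, VC-HIT]

#0 0xe2→b14/s0 MISS; vc=[]
#1 0xea→b14/s0 L1-HIT; vc=[]
#2 0xe2→b14/s0 L1-HIT; vc=[]
#3 0xe7→b14/s0 L1-HIT; vc=[]
#4 0xed→b14/s0 L1-HIT; vc=[]
#5 0x2d→b2/s0 MISS; vc=[14]
#6 0xeb→b14/s0 VC-HIT; vc=[2]
#7 0x4a→b4/s0 MISS; vc=[2,14]
#8 0xef→b14/s0 VC-HIT; vc=[2,4]
#9 0xe9→b14/s0 L1-HIT; vc=[2,4]
#10 0xee→b14/s0 L1-HIT; vc=[2,4]
#11 0xe3→b14/s0 L1-HIT; vc=[2,4]
#12 0x22→b2/s0 VC-HIT; vc=[14,4]
#13 0x4e→b4/s0 VC-HIT; vc=[14,2]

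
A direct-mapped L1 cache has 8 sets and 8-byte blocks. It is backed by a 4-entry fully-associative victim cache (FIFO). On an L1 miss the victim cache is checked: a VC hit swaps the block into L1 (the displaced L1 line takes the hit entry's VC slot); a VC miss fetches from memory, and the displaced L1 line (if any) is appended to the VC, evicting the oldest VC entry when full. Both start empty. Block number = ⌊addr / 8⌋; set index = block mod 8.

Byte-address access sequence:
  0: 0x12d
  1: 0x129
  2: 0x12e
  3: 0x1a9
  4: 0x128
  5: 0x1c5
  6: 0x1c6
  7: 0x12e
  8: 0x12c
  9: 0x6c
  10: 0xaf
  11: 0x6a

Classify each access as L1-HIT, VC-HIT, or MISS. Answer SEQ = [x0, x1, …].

  [0] addr=0x12d blk=37 s=5: MISS | VC []
  [1] addr=0x129 blk=37 s=5: L1-HIT | VC []
  [2] addr=0x12e blk=37 s=5: L1-HIT | VC []
  [3] addr=0x1a9 blk=53 s=5: MISS | VC [37]
  [4] addr=0x128 blk=37 s=5: VC-HIT | VC [53]
  [5] addr=0x1c5 blk=56 s=0: MISS | VC [53]
  [6] addr=0x1c6 blk=56 s=0: L1-HIT | VC [53]
  [7] addr=0x12e blk=37 s=5: L1-HIT | VC [53]
  [8] addr=0x12c blk=37 s=5: L1-HIT | VC [53]
  [9] addr=0x6c blk=13 s=5: MISS | VC [53, 37]
  [10] addr=0xaf blk=21 s=5: MISS | VC [53, 37, 13]
  [11] addr=0x6a blk=13 s=5: VC-HIT | VC [53, 37, 21]

SEQ = [MISS, L1-HIT, L1-HIT, MISS, VC-HIT, MISS, L1-HIT, L1-HIT, L1-HIT, MISS, MISS, VC-HIT]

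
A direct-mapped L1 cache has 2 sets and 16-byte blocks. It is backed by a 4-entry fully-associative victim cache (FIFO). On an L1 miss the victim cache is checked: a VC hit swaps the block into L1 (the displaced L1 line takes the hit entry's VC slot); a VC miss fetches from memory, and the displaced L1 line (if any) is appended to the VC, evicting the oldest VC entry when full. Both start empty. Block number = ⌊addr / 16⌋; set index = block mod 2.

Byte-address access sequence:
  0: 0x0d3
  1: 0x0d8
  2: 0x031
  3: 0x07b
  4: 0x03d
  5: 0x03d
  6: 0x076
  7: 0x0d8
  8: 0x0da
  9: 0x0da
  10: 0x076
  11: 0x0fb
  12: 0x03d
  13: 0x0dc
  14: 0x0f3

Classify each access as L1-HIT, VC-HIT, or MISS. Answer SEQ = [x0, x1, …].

#0 0xd3→b13/s1 MISS; vc=[]
#1 0xd8→b13/s1 L1-HIT; vc=[]
#2 0x31→b3/s1 MISS; vc=[13]
#3 0x7b→b7/s1 MISS; vc=[13,3]
#4 0x3d→b3/s1 VC-HIT; vc=[13,7]
#5 0x3d→b3/s1 L1-HIT; vc=[13,7]
#6 0x76→b7/s1 VC-HIT; vc=[13,3]
#7 0xd8→b13/s1 VC-HIT; vc=[7,3]
#8 0xda→b13/s1 L1-HIT; vc=[7,3]
#9 0xda→b13/s1 L1-HIT; vc=[7,3]
#10 0x76→b7/s1 VC-HIT; vc=[13,3]
#11 0xfb→b15/s1 MISS; vc=[13,3,7]
#12 0x3d→b3/s1 VC-HIT; vc=[13,15,7]
#13 0xdc→b13/s1 VC-HIT; vc=[3,15,7]
#14 0xf3→b15/s1 VC-HIT; vc=[3,13,7]

SEQ = [MISS, L1-HIT, MISS, MISS, VC-HIT, L1-HIT, VC-HIT, VC-HIT, L1-HIT, L1-HIT, VC-HIT, MISS, VC-HIT, VC-HIT, VC-HIT]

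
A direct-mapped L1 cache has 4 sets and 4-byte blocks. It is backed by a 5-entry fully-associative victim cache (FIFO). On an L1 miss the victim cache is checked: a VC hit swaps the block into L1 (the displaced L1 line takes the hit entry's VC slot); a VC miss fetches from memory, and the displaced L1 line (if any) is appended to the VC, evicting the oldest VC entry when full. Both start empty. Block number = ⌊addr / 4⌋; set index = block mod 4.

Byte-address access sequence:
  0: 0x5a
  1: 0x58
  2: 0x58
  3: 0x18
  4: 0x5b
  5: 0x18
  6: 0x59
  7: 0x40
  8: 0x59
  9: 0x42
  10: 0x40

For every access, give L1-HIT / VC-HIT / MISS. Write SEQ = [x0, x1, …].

SEQ = [MISS, L1-HIT, L1-HIT, MISS, VC-HIT, VC-HIT, VC-HIT, MISS, L1-HIT, L1-HIT, L1-HIT]

  [0] addr=0x5a blk=22 s=2: MISS | VC []
  [1] addr=0x58 blk=22 s=2: L1-HIT | VC []
  [2] addr=0x58 blk=22 s=2: L1-HIT | VC []
  [3] addr=0x18 blk=6 s=2: MISS | VC [22]
  [4] addr=0x5b blk=22 s=2: VC-HIT | VC [6]
  [5] addr=0x18 blk=6 s=2: VC-HIT | VC [22]
  [6] addr=0x59 blk=22 s=2: VC-HIT | VC [6]
  [7] addr=0x40 blk=16 s=0: MISS | VC [6]
  [8] addr=0x59 blk=22 s=2: L1-HIT | VC [6]
  [9] addr=0x42 blk=16 s=0: L1-HIT | VC [6]
  [10] addr=0x40 blk=16 s=0: L1-HIT | VC [6]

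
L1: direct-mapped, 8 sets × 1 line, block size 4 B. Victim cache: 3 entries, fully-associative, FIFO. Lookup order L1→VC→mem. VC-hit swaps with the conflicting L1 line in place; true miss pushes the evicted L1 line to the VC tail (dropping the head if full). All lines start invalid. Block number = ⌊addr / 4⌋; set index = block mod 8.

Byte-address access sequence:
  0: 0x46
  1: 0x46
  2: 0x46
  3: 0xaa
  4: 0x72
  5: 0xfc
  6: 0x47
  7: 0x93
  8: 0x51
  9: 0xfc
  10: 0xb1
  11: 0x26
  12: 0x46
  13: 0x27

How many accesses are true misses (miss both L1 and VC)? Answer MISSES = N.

0: 0x46 (blk 17, set 1) → MISS  vc=[]
1: 0x46 (blk 17, set 1) → L1-HIT  vc=[]
2: 0x46 (blk 17, set 1) → L1-HIT  vc=[]
3: 0xaa (blk 42, set 2) → MISS  vc=[]
4: 0x72 (blk 28, set 4) → MISS  vc=[]
5: 0xfc (blk 63, set 7) → MISS  vc=[]
6: 0x47 (blk 17, set 1) → L1-HIT  vc=[]
7: 0x93 (blk 36, set 4) → MISS  vc=[28]
8: 0x51 (blk 20, set 4) → MISS  vc=[28, 36]
9: 0xfc (blk 63, set 7) → L1-HIT  vc=[28, 36]
10: 0xb1 (blk 44, set 4) → MISS  vc=[28, 36, 20]
11: 0x26 (blk 9, set 1) → MISS  vc=[36, 20, 17]
12: 0x46 (blk 17, set 1) → VC-HIT  vc=[36, 20, 9]
13: 0x27 (blk 9, set 1) → VC-HIT  vc=[36, 20, 17]

MISSES = 8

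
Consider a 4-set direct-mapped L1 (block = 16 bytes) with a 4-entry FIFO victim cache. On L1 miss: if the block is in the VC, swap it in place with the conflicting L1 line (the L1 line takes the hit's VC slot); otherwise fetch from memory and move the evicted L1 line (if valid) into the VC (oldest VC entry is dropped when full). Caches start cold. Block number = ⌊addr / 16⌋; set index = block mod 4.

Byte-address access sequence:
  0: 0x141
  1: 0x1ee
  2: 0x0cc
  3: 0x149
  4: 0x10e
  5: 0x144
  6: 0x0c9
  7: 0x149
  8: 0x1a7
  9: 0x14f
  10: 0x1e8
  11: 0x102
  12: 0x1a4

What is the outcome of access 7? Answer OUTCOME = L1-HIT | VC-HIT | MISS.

OUTCOME = VC-HIT

  [0] addr=0x141 blk=20 s=0: MISS | VC []
  [1] addr=0x1ee blk=30 s=2: MISS | VC []
  [2] addr=0xcc blk=12 s=0: MISS | VC [20]
  [3] addr=0x149 blk=20 s=0: VC-HIT | VC [12]
  [4] addr=0x10e blk=16 s=0: MISS | VC [12, 20]
  [5] addr=0x144 blk=20 s=0: VC-HIT | VC [12, 16]
  [6] addr=0xc9 blk=12 s=0: VC-HIT | VC [20, 16]
  [7] addr=0x149 blk=20 s=0: VC-HIT | VC [12, 16]
  [8] addr=0x1a7 blk=26 s=2: MISS | VC [12, 16, 30]
  [9] addr=0x14f blk=20 s=0: L1-HIT | VC [12, 16, 30]
  [10] addr=0x1e8 blk=30 s=2: VC-HIT | VC [12, 16, 26]
  [11] addr=0x102 blk=16 s=0: VC-HIT | VC [12, 20, 26]
  [12] addr=0x1a4 blk=26 s=2: VC-HIT | VC [12, 20, 30]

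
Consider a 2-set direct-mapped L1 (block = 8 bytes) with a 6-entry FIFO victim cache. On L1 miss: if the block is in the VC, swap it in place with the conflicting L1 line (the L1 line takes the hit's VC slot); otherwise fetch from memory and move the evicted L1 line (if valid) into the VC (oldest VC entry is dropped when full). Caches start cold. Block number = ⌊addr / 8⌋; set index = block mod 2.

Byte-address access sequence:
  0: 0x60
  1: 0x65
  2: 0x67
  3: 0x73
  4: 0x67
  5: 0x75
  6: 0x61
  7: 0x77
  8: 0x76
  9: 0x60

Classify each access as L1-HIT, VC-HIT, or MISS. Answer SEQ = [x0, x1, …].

0: 0x60 (blk 12, set 0) → MISS  vc=[]
1: 0x65 (blk 12, set 0) → L1-HIT  vc=[]
2: 0x67 (blk 12, set 0) → L1-HIT  vc=[]
3: 0x73 (blk 14, set 0) → MISS  vc=[12]
4: 0x67 (blk 12, set 0) → VC-HIT  vc=[14]
5: 0x75 (blk 14, set 0) → VC-HIT  vc=[12]
6: 0x61 (blk 12, set 0) → VC-HIT  vc=[14]
7: 0x77 (blk 14, set 0) → VC-HIT  vc=[12]
8: 0x76 (blk 14, set 0) → L1-HIT  vc=[12]
9: 0x60 (blk 12, set 0) → VC-HIT  vc=[14]

SEQ = [MISS, L1-HIT, L1-HIT, MISS, VC-HIT, VC-HIT, VC-HIT, VC-HIT, L1-HIT, VC-HIT]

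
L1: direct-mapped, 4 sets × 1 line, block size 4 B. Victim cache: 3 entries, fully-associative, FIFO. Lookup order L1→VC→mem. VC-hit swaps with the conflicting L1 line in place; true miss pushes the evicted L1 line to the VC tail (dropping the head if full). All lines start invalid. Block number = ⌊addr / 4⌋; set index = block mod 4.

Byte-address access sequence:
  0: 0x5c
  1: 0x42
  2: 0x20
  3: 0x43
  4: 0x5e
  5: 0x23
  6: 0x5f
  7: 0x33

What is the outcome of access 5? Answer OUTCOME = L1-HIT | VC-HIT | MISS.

  [0] addr=0x5c blk=23 s=3: MISS | VC []
  [1] addr=0x42 blk=16 s=0: MISS | VC []
  [2] addr=0x20 blk=8 s=0: MISS | VC [16]
  [3] addr=0x43 blk=16 s=0: VC-HIT | VC [8]
  [4] addr=0x5e blk=23 s=3: L1-HIT | VC [8]
  [5] addr=0x23 blk=8 s=0: VC-HIT | VC [16]
  [6] addr=0x5f blk=23 s=3: L1-HIT | VC [16]
  [7] addr=0x33 blk=12 s=0: MISS | VC [16, 8]

OUTCOME = VC-HIT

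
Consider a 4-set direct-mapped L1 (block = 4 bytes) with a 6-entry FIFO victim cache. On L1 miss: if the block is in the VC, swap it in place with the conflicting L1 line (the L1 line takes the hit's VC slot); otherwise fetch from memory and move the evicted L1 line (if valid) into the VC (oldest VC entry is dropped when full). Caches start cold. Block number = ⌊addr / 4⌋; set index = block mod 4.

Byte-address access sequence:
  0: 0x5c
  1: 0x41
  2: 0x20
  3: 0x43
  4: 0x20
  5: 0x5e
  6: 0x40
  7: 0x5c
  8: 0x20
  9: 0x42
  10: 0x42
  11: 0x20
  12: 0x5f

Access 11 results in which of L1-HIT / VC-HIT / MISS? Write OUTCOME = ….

OUTCOME = VC-HIT

  [0] addr=0x5c blk=23 s=3: MISS | VC []
  [1] addr=0x41 blk=16 s=0: MISS | VC []
  [2] addr=0x20 blk=8 s=0: MISS | VC [16]
  [3] addr=0x43 blk=16 s=0: VC-HIT | VC [8]
  [4] addr=0x20 blk=8 s=0: VC-HIT | VC [16]
  [5] addr=0x5e blk=23 s=3: L1-HIT | VC [16]
  [6] addr=0x40 blk=16 s=0: VC-HIT | VC [8]
  [7] addr=0x5c blk=23 s=3: L1-HIT | VC [8]
  [8] addr=0x20 blk=8 s=0: VC-HIT | VC [16]
  [9] addr=0x42 blk=16 s=0: VC-HIT | VC [8]
  [10] addr=0x42 blk=16 s=0: L1-HIT | VC [8]
  [11] addr=0x20 blk=8 s=0: VC-HIT | VC [16]
  [12] addr=0x5f blk=23 s=3: L1-HIT | VC [16]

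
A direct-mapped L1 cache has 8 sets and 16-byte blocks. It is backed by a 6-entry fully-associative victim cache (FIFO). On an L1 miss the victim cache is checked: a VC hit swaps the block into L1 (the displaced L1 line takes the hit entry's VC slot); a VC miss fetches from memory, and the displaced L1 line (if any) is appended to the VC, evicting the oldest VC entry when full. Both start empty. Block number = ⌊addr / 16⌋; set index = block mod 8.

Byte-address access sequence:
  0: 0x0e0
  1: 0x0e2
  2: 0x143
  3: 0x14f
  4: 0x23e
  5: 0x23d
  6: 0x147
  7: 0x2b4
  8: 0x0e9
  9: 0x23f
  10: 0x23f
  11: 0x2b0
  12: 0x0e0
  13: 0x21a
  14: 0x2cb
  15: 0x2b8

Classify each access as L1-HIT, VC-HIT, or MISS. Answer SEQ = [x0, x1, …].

  [0] addr=0xe0 blk=14 s=6: MISS | VC []
  [1] addr=0xe2 blk=14 s=6: L1-HIT | VC []
  [2] addr=0x143 blk=20 s=4: MISS | VC []
  [3] addr=0x14f blk=20 s=4: L1-HIT | VC []
  [4] addr=0x23e blk=35 s=3: MISS | VC []
  [5] addr=0x23d blk=35 s=3: L1-HIT | VC []
  [6] addr=0x147 blk=20 s=4: L1-HIT | VC []
  [7] addr=0x2b4 blk=43 s=3: MISS | VC [35]
  [8] addr=0xe9 blk=14 s=6: L1-HIT | VC [35]
  [9] addr=0x23f blk=35 s=3: VC-HIT | VC [43]
  [10] addr=0x23f blk=35 s=3: L1-HIT | VC [43]
  [11] addr=0x2b0 blk=43 s=3: VC-HIT | VC [35]
  [12] addr=0xe0 blk=14 s=6: L1-HIT | VC [35]
  [13] addr=0x21a blk=33 s=1: MISS | VC [35]
  [14] addr=0x2cb blk=44 s=4: MISS | VC [35, 20]
  [15] addr=0x2b8 blk=43 s=3: L1-HIT | VC [35, 20]

SEQ = [MISS, L1-HIT, MISS, L1-HIT, MISS, L1-HIT, L1-HIT, MISS, L1-HIT, VC-HIT, L1-HIT, VC-HIT, L1-HIT, MISS, MISS, L1-HIT]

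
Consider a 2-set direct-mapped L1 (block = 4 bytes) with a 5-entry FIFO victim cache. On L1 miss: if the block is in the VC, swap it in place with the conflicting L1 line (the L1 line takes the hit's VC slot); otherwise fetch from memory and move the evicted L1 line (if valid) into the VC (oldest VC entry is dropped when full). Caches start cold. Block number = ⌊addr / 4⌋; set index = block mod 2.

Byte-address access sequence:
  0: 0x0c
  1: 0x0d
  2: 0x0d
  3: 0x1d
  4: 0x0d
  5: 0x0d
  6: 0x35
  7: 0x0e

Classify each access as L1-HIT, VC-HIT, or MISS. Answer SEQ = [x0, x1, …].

SEQ = [MISS, L1-HIT, L1-HIT, MISS, VC-HIT, L1-HIT, MISS, VC-HIT]

#0 0xc→b3/s1 MISS; vc=[]
#1 0xd→b3/s1 L1-HIT; vc=[]
#2 0xd→b3/s1 L1-HIT; vc=[]
#3 0x1d→b7/s1 MISS; vc=[3]
#4 0xd→b3/s1 VC-HIT; vc=[7]
#5 0xd→b3/s1 L1-HIT; vc=[7]
#6 0x35→b13/s1 MISS; vc=[7,3]
#7 0xe→b3/s1 VC-HIT; vc=[7,13]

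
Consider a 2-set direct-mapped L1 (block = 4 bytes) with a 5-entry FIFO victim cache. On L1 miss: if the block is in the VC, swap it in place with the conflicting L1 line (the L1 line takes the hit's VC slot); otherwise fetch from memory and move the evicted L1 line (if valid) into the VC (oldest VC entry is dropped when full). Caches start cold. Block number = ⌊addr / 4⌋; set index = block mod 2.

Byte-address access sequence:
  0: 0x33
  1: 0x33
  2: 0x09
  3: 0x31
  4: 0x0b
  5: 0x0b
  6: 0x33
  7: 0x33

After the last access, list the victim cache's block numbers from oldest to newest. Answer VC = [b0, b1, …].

VC = [2]

0: 0x33 (blk 12, set 0) → MISS  vc=[]
1: 0x33 (blk 12, set 0) → L1-HIT  vc=[]
2: 0x9 (blk 2, set 0) → MISS  vc=[12]
3: 0x31 (blk 12, set 0) → VC-HIT  vc=[2]
4: 0xb (blk 2, set 0) → VC-HIT  vc=[12]
5: 0xb (blk 2, set 0) → L1-HIT  vc=[12]
6: 0x33 (blk 12, set 0) → VC-HIT  vc=[2]
7: 0x33 (blk 12, set 0) → L1-HIT  vc=[2]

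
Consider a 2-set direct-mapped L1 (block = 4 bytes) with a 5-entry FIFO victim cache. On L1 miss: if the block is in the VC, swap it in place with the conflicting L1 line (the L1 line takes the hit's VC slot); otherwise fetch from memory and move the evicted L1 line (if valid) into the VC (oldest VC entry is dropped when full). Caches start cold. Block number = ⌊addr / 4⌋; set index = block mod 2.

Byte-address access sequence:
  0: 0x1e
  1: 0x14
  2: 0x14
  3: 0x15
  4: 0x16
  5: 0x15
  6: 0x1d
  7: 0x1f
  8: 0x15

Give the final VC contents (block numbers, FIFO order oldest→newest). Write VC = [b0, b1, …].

VC = [7]

0: 0x1e (blk 7, set 1) → MISS  vc=[]
1: 0x14 (blk 5, set 1) → MISS  vc=[7]
2: 0x14 (blk 5, set 1) → L1-HIT  vc=[7]
3: 0x15 (blk 5, set 1) → L1-HIT  vc=[7]
4: 0x16 (blk 5, set 1) → L1-HIT  vc=[7]
5: 0x15 (blk 5, set 1) → L1-HIT  vc=[7]
6: 0x1d (blk 7, set 1) → VC-HIT  vc=[5]
7: 0x1f (blk 7, set 1) → L1-HIT  vc=[5]
8: 0x15 (blk 5, set 1) → VC-HIT  vc=[7]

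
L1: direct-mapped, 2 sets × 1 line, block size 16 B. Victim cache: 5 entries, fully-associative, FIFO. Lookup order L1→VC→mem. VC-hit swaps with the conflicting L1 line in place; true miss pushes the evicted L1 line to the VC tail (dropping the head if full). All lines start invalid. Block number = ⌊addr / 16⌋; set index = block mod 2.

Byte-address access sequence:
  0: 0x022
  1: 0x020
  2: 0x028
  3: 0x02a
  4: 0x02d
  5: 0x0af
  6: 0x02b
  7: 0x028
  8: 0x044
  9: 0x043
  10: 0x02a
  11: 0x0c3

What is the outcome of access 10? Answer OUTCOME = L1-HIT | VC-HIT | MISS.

0: 0x22 (blk 2, set 0) → MISS  vc=[]
1: 0x20 (blk 2, set 0) → L1-HIT  vc=[]
2: 0x28 (blk 2, set 0) → L1-HIT  vc=[]
3: 0x2a (blk 2, set 0) → L1-HIT  vc=[]
4: 0x2d (blk 2, set 0) → L1-HIT  vc=[]
5: 0xaf (blk 10, set 0) → MISS  vc=[2]
6: 0x2b (blk 2, set 0) → VC-HIT  vc=[10]
7: 0x28 (blk 2, set 0) → L1-HIT  vc=[10]
8: 0x44 (blk 4, set 0) → MISS  vc=[10, 2]
9: 0x43 (blk 4, set 0) → L1-HIT  vc=[10, 2]
10: 0x2a (blk 2, set 0) → VC-HIT  vc=[10, 4]
11: 0xc3 (blk 12, set 0) → MISS  vc=[10, 4, 2]

OUTCOME = VC-HIT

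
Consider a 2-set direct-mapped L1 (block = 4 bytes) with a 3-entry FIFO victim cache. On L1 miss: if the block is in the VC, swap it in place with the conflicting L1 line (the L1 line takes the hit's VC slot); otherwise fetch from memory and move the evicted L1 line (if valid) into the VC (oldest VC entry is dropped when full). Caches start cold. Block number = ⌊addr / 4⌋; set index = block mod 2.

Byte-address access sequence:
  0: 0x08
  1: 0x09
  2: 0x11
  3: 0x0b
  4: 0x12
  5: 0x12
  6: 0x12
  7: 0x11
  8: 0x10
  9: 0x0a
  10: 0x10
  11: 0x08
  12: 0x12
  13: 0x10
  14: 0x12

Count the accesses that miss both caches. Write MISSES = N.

#0 0x8→b2/s0 MISS; vc=[]
#1 0x9→b2/s0 L1-HIT; vc=[]
#2 0x11→b4/s0 MISS; vc=[2]
#3 0xb→b2/s0 VC-HIT; vc=[4]
#4 0x12→b4/s0 VC-HIT; vc=[2]
#5 0x12→b4/s0 L1-HIT; vc=[2]
#6 0x12→b4/s0 L1-HIT; vc=[2]
#7 0x11→b4/s0 L1-HIT; vc=[2]
#8 0x10→b4/s0 L1-HIT; vc=[2]
#9 0xa→b2/s0 VC-HIT; vc=[4]
#10 0x10→b4/s0 VC-HIT; vc=[2]
#11 0x8→b2/s0 VC-HIT; vc=[4]
#12 0x12→b4/s0 VC-HIT; vc=[2]
#13 0x10→b4/s0 L1-HIT; vc=[2]
#14 0x12→b4/s0 L1-HIT; vc=[2]

MISSES = 2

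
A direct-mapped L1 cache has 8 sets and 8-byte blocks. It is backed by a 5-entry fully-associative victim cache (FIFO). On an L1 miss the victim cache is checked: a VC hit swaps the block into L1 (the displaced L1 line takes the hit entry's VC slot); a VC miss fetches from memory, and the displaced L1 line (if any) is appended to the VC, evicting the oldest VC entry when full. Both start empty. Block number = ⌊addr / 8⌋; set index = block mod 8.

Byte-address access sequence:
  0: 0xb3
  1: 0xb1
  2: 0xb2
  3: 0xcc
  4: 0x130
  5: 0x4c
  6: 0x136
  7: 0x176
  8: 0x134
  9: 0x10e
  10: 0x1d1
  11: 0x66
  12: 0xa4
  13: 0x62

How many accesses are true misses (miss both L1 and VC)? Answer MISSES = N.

MISSES = 9

0: 0xb3 (blk 22, set 6) → MISS  vc=[]
1: 0xb1 (blk 22, set 6) → L1-HIT  vc=[]
2: 0xb2 (blk 22, set 6) → L1-HIT  vc=[]
3: 0xcc (blk 25, set 1) → MISS  vc=[]
4: 0x130 (blk 38, set 6) → MISS  vc=[22]
5: 0x4c (blk 9, set 1) → MISS  vc=[22, 25]
6: 0x136 (blk 38, set 6) → L1-HIT  vc=[22, 25]
7: 0x176 (blk 46, set 6) → MISS  vc=[22, 25, 38]
8: 0x134 (blk 38, set 6) → VC-HIT  vc=[22, 25, 46]
9: 0x10e (blk 33, set 1) → MISS  vc=[22, 25, 46, 9]
10: 0x1d1 (blk 58, set 2) → MISS  vc=[22, 25, 46, 9]
11: 0x66 (blk 12, set 4) → MISS  vc=[22, 25, 46, 9]
12: 0xa4 (blk 20, set 4) → MISS  vc=[22, 25, 46, 9, 12]
13: 0x62 (blk 12, set 4) → VC-HIT  vc=[22, 25, 46, 9, 20]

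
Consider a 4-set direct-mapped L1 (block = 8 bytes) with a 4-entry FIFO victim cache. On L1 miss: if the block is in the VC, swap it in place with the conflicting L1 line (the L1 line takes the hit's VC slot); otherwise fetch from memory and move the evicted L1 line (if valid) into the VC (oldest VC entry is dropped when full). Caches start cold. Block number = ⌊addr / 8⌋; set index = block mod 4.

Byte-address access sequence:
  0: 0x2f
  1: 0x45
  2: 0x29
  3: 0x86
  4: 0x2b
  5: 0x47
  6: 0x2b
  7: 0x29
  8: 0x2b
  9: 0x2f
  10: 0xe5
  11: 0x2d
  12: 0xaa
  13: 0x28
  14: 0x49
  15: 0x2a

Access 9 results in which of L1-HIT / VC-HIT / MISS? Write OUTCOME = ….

OUTCOME = L1-HIT

  [0] addr=0x2f blk=5 s=1: MISS | VC []
  [1] addr=0x45 blk=8 s=0: MISS | VC []
  [2] addr=0x29 blk=5 s=1: L1-HIT | VC []
  [3] addr=0x86 blk=16 s=0: MISS | VC [8]
  [4] addr=0x2b blk=5 s=1: L1-HIT | VC [8]
  [5] addr=0x47 blk=8 s=0: VC-HIT | VC [16]
  [6] addr=0x2b blk=5 s=1: L1-HIT | VC [16]
  [7] addr=0x29 blk=5 s=1: L1-HIT | VC [16]
  [8] addr=0x2b blk=5 s=1: L1-HIT | VC [16]
  [9] addr=0x2f blk=5 s=1: L1-HIT | VC [16]
  [10] addr=0xe5 blk=28 s=0: MISS | VC [16, 8]
  [11] addr=0x2d blk=5 s=1: L1-HIT | VC [16, 8]
  [12] addr=0xaa blk=21 s=1: MISS | VC [16, 8, 5]
  [13] addr=0x28 blk=5 s=1: VC-HIT | VC [16, 8, 21]
  [14] addr=0x49 blk=9 s=1: MISS | VC [16, 8, 21, 5]
  [15] addr=0x2a blk=5 s=1: VC-HIT | VC [16, 8, 21, 9]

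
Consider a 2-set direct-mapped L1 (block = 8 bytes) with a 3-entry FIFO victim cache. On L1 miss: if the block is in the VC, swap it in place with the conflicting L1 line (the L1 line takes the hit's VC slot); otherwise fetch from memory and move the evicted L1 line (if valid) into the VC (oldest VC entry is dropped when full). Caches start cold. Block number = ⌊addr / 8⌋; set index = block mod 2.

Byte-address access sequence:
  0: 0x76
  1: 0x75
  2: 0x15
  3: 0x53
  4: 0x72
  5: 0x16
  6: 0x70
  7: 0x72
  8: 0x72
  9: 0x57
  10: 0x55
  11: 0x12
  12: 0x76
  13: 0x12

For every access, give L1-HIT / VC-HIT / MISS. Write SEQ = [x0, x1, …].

SEQ = [MISS, L1-HIT, MISS, MISS, VC-HIT, VC-HIT, VC-HIT, L1-HIT, L1-HIT, VC-HIT, L1-HIT, VC-HIT, VC-HIT, VC-HIT]

  [0] addr=0x76 blk=14 s=0: MISS | VC []
  [1] addr=0x75 blk=14 s=0: L1-HIT | VC []
  [2] addr=0x15 blk=2 s=0: MISS | VC [14]
  [3] addr=0x53 blk=10 s=0: MISS | VC [14, 2]
  [4] addr=0x72 blk=14 s=0: VC-HIT | VC [10, 2]
  [5] addr=0x16 blk=2 s=0: VC-HIT | VC [10, 14]
  [6] addr=0x70 blk=14 s=0: VC-HIT | VC [10, 2]
  [7] addr=0x72 blk=14 s=0: L1-HIT | VC [10, 2]
  [8] addr=0x72 blk=14 s=0: L1-HIT | VC [10, 2]
  [9] addr=0x57 blk=10 s=0: VC-HIT | VC [14, 2]
  [10] addr=0x55 blk=10 s=0: L1-HIT | VC [14, 2]
  [11] addr=0x12 blk=2 s=0: VC-HIT | VC [14, 10]
  [12] addr=0x76 blk=14 s=0: VC-HIT | VC [2, 10]
  [13] addr=0x12 blk=2 s=0: VC-HIT | VC [14, 10]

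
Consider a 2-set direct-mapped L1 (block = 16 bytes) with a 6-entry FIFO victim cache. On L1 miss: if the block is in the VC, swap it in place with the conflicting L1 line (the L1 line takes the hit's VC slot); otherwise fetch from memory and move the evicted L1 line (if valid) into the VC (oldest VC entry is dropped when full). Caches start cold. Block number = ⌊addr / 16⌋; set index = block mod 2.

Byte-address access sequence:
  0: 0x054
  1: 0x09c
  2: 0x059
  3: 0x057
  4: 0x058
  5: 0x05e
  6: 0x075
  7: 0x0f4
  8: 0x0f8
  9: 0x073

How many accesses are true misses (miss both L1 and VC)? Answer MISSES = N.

  [0] addr=0x54 blk=5 s=1: MISS | VC []
  [1] addr=0x9c blk=9 s=1: MISS | VC [5]
  [2] addr=0x59 blk=5 s=1: VC-HIT | VC [9]
  [3] addr=0x57 blk=5 s=1: L1-HIT | VC [9]
  [4] addr=0x58 blk=5 s=1: L1-HIT | VC [9]
  [5] addr=0x5e blk=5 s=1: L1-HIT | VC [9]
  [6] addr=0x75 blk=7 s=1: MISS | VC [9, 5]
  [7] addr=0xf4 blk=15 s=1: MISS | VC [9, 5, 7]
  [8] addr=0xf8 blk=15 s=1: L1-HIT | VC [9, 5, 7]
  [9] addr=0x73 blk=7 s=1: VC-HIT | VC [9, 5, 15]

MISSES = 4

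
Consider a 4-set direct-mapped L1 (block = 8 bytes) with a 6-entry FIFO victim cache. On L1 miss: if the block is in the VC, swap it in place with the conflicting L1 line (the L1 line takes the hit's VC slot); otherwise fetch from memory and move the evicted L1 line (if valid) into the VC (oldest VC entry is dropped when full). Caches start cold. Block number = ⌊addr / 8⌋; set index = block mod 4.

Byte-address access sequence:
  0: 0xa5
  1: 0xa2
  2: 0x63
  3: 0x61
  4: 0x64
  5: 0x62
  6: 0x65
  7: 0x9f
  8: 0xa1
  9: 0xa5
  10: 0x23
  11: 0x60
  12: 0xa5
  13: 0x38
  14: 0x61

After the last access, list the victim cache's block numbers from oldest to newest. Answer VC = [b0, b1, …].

VC = [4, 20, 19]

  [0] addr=0xa5 blk=20 s=0: MISS | VC []
  [1] addr=0xa2 blk=20 s=0: L1-HIT | VC []
  [2] addr=0x63 blk=12 s=0: MISS | VC [20]
  [3] addr=0x61 blk=12 s=0: L1-HIT | VC [20]
  [4] addr=0x64 blk=12 s=0: L1-HIT | VC [20]
  [5] addr=0x62 blk=12 s=0: L1-HIT | VC [20]
  [6] addr=0x65 blk=12 s=0: L1-HIT | VC [20]
  [7] addr=0x9f blk=19 s=3: MISS | VC [20]
  [8] addr=0xa1 blk=20 s=0: VC-HIT | VC [12]
  [9] addr=0xa5 blk=20 s=0: L1-HIT | VC [12]
  [10] addr=0x23 blk=4 s=0: MISS | VC [12, 20]
  [11] addr=0x60 blk=12 s=0: VC-HIT | VC [4, 20]
  [12] addr=0xa5 blk=20 s=0: VC-HIT | VC [4, 12]
  [13] addr=0x38 blk=7 s=3: MISS | VC [4, 12, 19]
  [14] addr=0x61 blk=12 s=0: VC-HIT | VC [4, 20, 19]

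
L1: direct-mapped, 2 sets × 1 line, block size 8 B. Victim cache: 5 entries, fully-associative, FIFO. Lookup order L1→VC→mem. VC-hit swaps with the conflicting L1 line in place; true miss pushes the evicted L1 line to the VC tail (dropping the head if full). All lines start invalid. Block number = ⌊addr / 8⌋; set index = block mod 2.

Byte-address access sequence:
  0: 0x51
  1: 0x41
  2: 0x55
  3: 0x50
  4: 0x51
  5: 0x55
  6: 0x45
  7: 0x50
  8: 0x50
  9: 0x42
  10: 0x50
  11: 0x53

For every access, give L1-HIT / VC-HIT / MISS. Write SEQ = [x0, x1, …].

SEQ = [MISS, MISS, VC-HIT, L1-HIT, L1-HIT, L1-HIT, VC-HIT, VC-HIT, L1-HIT, VC-HIT, VC-HIT, L1-HIT]

  [0] addr=0x51 blk=10 s=0: MISS | VC []
  [1] addr=0x41 blk=8 s=0: MISS | VC [10]
  [2] addr=0x55 blk=10 s=0: VC-HIT | VC [8]
  [3] addr=0x50 blk=10 s=0: L1-HIT | VC [8]
  [4] addr=0x51 blk=10 s=0: L1-HIT | VC [8]
  [5] addr=0x55 blk=10 s=0: L1-HIT | VC [8]
  [6] addr=0x45 blk=8 s=0: VC-HIT | VC [10]
  [7] addr=0x50 blk=10 s=0: VC-HIT | VC [8]
  [8] addr=0x50 blk=10 s=0: L1-HIT | VC [8]
  [9] addr=0x42 blk=8 s=0: VC-HIT | VC [10]
  [10] addr=0x50 blk=10 s=0: VC-HIT | VC [8]
  [11] addr=0x53 blk=10 s=0: L1-HIT | VC [8]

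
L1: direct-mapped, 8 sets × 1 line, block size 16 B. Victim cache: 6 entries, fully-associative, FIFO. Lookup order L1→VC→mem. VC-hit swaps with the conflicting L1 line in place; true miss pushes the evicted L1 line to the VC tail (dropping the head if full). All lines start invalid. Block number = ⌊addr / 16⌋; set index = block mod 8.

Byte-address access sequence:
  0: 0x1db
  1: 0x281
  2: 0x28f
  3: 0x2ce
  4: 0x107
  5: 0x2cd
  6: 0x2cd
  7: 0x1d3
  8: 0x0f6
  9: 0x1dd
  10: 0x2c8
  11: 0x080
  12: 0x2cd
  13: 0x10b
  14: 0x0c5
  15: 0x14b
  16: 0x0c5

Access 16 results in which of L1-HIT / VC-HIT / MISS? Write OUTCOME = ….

OUTCOME = VC-HIT

#0 0x1db→b29/s5 MISS; vc=[]
#1 0x281→b40/s0 MISS; vc=[]
#2 0x28f→b40/s0 L1-HIT; vc=[]
#3 0x2ce→b44/s4 MISS; vc=[]
#4 0x107→b16/s0 MISS; vc=[40]
#5 0x2cd→b44/s4 L1-HIT; vc=[40]
#6 0x2cd→b44/s4 L1-HIT; vc=[40]
#7 0x1d3→b29/s5 L1-HIT; vc=[40]
#8 0xf6→b15/s7 MISS; vc=[40]
#9 0x1dd→b29/s5 L1-HIT; vc=[40]
#10 0x2c8→b44/s4 L1-HIT; vc=[40]
#11 0x80→b8/s0 MISS; vc=[40,16]
#12 0x2cd→b44/s4 L1-HIT; vc=[40,16]
#13 0x10b→b16/s0 VC-HIT; vc=[40,8]
#14 0xc5→b12/s4 MISS; vc=[40,8,44]
#15 0x14b→b20/s4 MISS; vc=[40,8,44,12]
#16 0xc5→b12/s4 VC-HIT; vc=[40,8,44,20]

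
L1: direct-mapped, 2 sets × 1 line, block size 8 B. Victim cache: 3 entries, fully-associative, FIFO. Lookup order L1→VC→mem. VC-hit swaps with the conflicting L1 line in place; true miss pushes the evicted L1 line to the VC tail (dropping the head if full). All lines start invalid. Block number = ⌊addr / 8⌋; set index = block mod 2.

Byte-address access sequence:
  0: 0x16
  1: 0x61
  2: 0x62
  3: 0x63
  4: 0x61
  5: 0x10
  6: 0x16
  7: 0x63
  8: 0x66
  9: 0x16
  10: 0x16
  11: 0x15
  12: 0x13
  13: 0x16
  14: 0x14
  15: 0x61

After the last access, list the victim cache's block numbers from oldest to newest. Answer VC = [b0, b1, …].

0: 0x16 (blk 2, set 0) → MISS  vc=[]
1: 0x61 (blk 12, set 0) → MISS  vc=[2]
2: 0x62 (blk 12, set 0) → L1-HIT  vc=[2]
3: 0x63 (blk 12, set 0) → L1-HIT  vc=[2]
4: 0x61 (blk 12, set 0) → L1-HIT  vc=[2]
5: 0x10 (blk 2, set 0) → VC-HIT  vc=[12]
6: 0x16 (blk 2, set 0) → L1-HIT  vc=[12]
7: 0x63 (blk 12, set 0) → VC-HIT  vc=[2]
8: 0x66 (blk 12, set 0) → L1-HIT  vc=[2]
9: 0x16 (blk 2, set 0) → VC-HIT  vc=[12]
10: 0x16 (blk 2, set 0) → L1-HIT  vc=[12]
11: 0x15 (blk 2, set 0) → L1-HIT  vc=[12]
12: 0x13 (blk 2, set 0) → L1-HIT  vc=[12]
13: 0x16 (blk 2, set 0) → L1-HIT  vc=[12]
14: 0x14 (blk 2, set 0) → L1-HIT  vc=[12]
15: 0x61 (blk 12, set 0) → VC-HIT  vc=[2]

VC = [2]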